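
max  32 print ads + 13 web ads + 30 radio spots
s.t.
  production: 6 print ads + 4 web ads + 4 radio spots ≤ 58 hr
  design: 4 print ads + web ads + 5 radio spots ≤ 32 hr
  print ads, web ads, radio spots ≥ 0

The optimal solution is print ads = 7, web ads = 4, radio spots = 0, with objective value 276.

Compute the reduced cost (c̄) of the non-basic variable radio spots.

Check each constraint at x*: production 58/58 (tight); design 32/32 (tight).
Dual feasibility on the basic columns requires 6·y_production + 4·y_design = 32, 4·y_production + 1·y_design = 13.
→ y_production = 2 and y_design = 5.
Reduced cost of radio spots: c₃ − yᵀa₃ = 30 − (2·4 + 5·5) = 30 − 33 = -3.

-3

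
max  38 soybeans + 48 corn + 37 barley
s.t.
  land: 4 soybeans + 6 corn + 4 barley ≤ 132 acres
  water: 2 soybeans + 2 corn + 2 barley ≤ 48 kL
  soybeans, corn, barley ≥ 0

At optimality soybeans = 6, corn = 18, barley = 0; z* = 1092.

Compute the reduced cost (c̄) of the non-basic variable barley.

-1

At the optimum: land uses 132 of 132 (binding); water uses 48 of 48 (binding).
Dual feasibility on the basic columns requires 4·y_land + 2·y_water = 38, 6·y_land + 2·y_water = 48.
This yields shadow prices y_land = 5, y_water = 9.
Reduced cost of barley: c₃ − yᵀa₃ = 37 − (5·4 + 9·2) = 37 − 38 = -1.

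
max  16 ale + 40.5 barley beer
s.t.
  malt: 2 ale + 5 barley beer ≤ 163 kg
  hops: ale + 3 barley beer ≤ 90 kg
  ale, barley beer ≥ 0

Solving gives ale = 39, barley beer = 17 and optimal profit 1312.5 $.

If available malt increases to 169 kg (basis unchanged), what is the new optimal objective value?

1357.5

Both malt and hops are binding at x*.
The binding rows give the dual system: 2·y_malt + 1·y_hops = 16 and 5·y_malt + 3·y_hops = 40.5.
This yields shadow prices y_malt = 7.5, y_hops = 1.
Δz = y_malt·Δb = 7.5 × (6) = 45, so new z* = 1312.5 + 45 = 1357.5.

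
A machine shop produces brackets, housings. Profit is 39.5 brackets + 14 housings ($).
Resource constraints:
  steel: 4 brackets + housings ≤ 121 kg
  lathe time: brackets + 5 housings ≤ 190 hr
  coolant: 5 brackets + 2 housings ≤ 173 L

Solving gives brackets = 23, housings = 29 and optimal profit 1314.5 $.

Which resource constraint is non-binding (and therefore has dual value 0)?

lathe time

steel: 121/121 (binding)
lathe time: 168/190 (slack 22)
coolant: 173/173 (binding)
By complementary slackness, a constraint with positive slack has shadow price 0 → lathe time.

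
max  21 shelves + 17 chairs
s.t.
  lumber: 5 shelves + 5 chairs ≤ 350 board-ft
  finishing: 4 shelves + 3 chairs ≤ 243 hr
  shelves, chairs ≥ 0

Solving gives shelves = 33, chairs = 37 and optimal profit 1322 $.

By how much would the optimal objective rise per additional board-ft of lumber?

1

At the optimum: lumber uses 350 of 350 (binding); finishing uses 243 of 243 (binding).
The binding rows give the dual system: 5·y_lumber + 4·y_finishing = 21 and 5·y_lumber + 3·y_finishing = 17.
Solving: y_lumber = 1, y_finishing = 4.
Shadow price of lumber = 1.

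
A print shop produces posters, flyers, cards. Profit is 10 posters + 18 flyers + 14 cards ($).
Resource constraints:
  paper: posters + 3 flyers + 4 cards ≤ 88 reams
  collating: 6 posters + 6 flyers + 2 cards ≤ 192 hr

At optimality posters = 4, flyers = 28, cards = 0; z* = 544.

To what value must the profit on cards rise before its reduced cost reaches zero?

18

At the optimum: paper uses 88 of 88 (binding); collating uses 192 of 192 (binding).
Dual feasibility on the basic columns requires 1·y_paper + 6·y_collating = 10, 3·y_paper + 6·y_collating = 18.
→ y_paper = 4 and y_collating = 1.
cards enters the basis when its profit ≥ yᵀa₃ = 4·4 + 1·2 = 18.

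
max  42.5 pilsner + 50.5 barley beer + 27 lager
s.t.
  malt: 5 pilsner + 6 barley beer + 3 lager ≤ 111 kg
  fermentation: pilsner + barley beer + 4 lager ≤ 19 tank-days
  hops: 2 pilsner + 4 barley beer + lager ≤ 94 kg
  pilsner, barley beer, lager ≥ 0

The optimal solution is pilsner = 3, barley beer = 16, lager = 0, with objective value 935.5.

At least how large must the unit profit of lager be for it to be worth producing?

Check each constraint at x*: malt 111/111 (tight); fermentation 19/19 (tight); hops 70/94 (slack 24).
By complementary slackness, y = 0 for the non-binding constraint.
Dual feasibility on the basic columns requires 5·y_malt + 1·y_fermentation = 42.5, 6·y_malt + 1·y_fermentation = 50.5.
This yields shadow prices y_malt = 8, y_fermentation = 2.5.
lager enters the basis when its profit ≥ yᵀa₃ = 8·3 + 2.5·4 = 34.

34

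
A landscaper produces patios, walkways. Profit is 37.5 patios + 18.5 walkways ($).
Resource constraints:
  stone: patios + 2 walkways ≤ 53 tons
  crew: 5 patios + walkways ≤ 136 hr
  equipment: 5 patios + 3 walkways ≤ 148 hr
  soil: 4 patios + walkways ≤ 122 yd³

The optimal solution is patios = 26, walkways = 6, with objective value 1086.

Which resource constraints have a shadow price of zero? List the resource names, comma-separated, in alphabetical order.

soil, stone

stone: 38/53 (slack 15)
crew: 136/136 (binding)
equipment: 148/148 (binding)
soil: 110/122 (slack 12)
By complementary slackness, a constraint with positive slack has shadow price 0 → soil, stone.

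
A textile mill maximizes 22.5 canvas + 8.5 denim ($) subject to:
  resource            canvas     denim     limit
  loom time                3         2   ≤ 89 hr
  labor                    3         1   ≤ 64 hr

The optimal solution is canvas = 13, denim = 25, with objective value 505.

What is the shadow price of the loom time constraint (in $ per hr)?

1

At the optimum: loom time uses 89 of 89 (binding); labor uses 64 of 64 (binding).
From A_Bᵀ y = c: 3·y_loom time + 3·y_labor = 22.5; 2·y_loom time + 1·y_labor = 8.5.
Solving: y_loom time = 1, y_labor = 6.5.
Shadow price of loom time = 1.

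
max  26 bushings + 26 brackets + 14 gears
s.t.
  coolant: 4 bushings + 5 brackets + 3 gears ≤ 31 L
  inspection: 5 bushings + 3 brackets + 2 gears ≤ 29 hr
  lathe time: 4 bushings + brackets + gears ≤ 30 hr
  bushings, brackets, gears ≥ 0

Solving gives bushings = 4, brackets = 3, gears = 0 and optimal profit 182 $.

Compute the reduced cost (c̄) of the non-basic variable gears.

Binding: coolant and inspection. Non-binding: lathe time (11 unused).
Since lathe time is not tight, its dual is 0.
The binding rows give the dual system: 4·y_coolant + 5·y_inspection = 26 and 5·y_coolant + 3·y_inspection = 26.
→ y_coolant = 4 and y_inspection = 2.
Reduced cost of gears: c₃ − yᵀa₃ = 14 − (4·3 + 2·2) = 14 − 16 = -2.

-2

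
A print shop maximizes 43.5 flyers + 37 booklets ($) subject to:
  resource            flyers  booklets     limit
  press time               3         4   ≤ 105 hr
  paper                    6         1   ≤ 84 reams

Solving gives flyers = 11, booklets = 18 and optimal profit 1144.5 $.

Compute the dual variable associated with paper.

3

At the optimum: press time uses 105 of 105 (binding); paper uses 84 of 84 (binding).
From A_Bᵀ y = c: 3·y_press time + 6·y_paper = 43.5; 4·y_press time + 1·y_paper = 37.
→ y_press time = 8.5 and y_paper = 3.
Shadow price of paper = 3.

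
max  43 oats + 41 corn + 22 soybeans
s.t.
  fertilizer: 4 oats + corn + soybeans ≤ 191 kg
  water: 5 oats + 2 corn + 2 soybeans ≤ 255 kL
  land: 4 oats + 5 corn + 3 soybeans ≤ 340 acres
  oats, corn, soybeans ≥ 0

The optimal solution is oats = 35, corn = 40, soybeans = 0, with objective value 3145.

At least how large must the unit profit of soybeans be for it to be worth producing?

At the optimum: fertilizer uses 180 of 191 (slack = 11); water uses 255 of 255 (binding); land uses 340 of 340 (binding).
Since fertilizer is not tight, its dual is 0.
From A_Bᵀ y = c: 5·y_water + 4·y_land = 43; 2·y_water + 5·y_land = 41.
Solving: y_water = 3, y_land = 7.
soybeans enters the basis when its profit ≥ yᵀa₃ = 3·2 + 7·3 = 27.

27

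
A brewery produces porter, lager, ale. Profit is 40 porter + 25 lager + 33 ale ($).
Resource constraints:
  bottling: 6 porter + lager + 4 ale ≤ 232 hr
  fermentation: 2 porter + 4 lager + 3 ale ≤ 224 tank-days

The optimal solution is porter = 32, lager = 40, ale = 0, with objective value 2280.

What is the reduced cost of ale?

Both bottling and fermentation are binding at x*.
The binding rows give the dual system: 6·y_bottling + 2·y_fermentation = 40 and 1·y_bottling + 4·y_fermentation = 25.
Solving: y_bottling = 5, y_fermentation = 5.
Reduced cost of ale: c₃ − yᵀa₃ = 33 − (5·4 + 5·3) = 33 − 35 = -2.

-2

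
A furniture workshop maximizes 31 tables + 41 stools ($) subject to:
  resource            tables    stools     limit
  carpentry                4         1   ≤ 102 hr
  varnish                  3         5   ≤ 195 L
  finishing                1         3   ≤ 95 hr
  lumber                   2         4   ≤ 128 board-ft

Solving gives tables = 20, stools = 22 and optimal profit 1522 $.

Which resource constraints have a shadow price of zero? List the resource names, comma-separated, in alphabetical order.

carpentry: 102/102 (binding)
varnish: 170/195 (slack 25)
finishing: 86/95 (slack 9)
lumber: 128/128 (binding)
By complementary slackness, a constraint with positive slack has shadow price 0 → finishing, varnish.

finishing, varnish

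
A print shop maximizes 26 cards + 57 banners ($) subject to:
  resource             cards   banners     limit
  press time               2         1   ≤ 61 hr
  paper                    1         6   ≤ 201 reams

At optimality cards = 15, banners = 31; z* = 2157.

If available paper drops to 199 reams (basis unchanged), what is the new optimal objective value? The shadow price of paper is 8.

Δb = -2, so new z* = 2157 + (8)·(-2) = 2157 − 16 = 2141.

2141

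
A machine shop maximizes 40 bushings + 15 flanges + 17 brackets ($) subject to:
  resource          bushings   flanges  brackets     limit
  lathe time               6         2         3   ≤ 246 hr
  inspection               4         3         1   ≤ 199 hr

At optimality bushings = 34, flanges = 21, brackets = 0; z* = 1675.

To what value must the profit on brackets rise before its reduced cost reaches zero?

Check each constraint at x*: lathe time 246/246 (tight); inspection 199/199 (tight).
The binding rows give the dual system: 6·y_lathe time + 4·y_inspection = 40 and 2·y_lathe time + 3·y_inspection = 15.
→ y_lathe time = 6 and y_inspection = 1.
brackets enters the basis when its profit ≥ yᵀa₃ = 6·3 + 1·1 = 19.

19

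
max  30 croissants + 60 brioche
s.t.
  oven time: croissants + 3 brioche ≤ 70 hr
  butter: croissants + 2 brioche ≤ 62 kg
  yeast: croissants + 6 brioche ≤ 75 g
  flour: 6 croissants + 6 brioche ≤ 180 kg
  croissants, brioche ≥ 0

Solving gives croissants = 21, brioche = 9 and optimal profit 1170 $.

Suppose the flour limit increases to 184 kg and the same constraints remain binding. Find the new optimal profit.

Check each constraint at x*: oven time 48/70 (slack 22); butter 39/62 (slack 23); yeast 75/75 (tight); flour 180/180 (tight).
Since oven time, butter are not tight, their duals are 0.
Dual feasibility on the basic columns requires 1·y_yeast + 6·y_flour = 30, 6·y_yeast + 6·y_flour = 60.
Solving: y_yeast = 6, y_flour = 4.
Δz = y_flour·Δb = 4 × (4) = 16, so new z* = 1170 + 16 = 1186.

1186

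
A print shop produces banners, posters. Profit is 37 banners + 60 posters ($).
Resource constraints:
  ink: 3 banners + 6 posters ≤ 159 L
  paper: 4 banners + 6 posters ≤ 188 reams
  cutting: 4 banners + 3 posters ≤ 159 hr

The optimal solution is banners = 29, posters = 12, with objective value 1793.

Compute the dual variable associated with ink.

Binding: ink and paper. Non-binding: cutting (7 unused).
By complementary slackness, y = 0 for the non-binding constraint.
From A_Bᵀ y = c: 3·y_ink + 4·y_paper = 37; 6·y_ink + 6·y_paper = 60.
→ y_ink = 3 and y_paper = 7.
Shadow price of ink = 3.

3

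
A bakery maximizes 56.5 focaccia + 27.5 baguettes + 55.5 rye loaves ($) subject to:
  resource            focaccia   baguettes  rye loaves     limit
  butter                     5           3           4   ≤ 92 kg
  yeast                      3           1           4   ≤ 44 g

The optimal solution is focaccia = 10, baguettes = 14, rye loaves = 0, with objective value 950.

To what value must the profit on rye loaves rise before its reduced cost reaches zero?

Both butter and yeast are binding at x*.
Dual feasibility on the basic columns requires 5·y_butter + 3·y_yeast = 56.5, 3·y_butter + 1·y_yeast = 27.5.
→ y_butter = 6.5 and y_yeast = 8.
rye loaves enters the basis when its profit ≥ yᵀa₃ = 6.5·4 + 8·4 = 58.

58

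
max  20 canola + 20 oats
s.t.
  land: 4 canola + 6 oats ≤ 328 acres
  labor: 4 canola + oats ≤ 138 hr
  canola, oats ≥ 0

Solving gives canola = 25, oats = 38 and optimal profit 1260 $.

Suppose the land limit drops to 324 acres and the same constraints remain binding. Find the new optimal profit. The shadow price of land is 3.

1248

Δb = -4, so new z* = 1260 + (3)·(-4) = 1260 − 12 = 1248.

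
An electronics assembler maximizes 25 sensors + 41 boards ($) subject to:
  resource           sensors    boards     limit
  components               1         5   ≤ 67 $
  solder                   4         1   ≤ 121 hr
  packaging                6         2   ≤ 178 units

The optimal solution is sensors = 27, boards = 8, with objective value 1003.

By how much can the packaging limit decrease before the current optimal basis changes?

Binding constraints: components, packaging. The basis is B = [[1,5],[6,2]] with det -28.
Per unit decrease in packaging, x* moves by d = (-0.1786, 0.0357).
The basis stays optimal until sensors reaches 0; allowable decrease = 151.2 units.

151.2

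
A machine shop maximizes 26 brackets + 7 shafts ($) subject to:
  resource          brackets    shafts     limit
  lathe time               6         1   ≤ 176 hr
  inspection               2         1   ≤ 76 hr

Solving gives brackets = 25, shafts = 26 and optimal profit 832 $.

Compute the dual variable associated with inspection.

Both lathe time and inspection are binding at x*.
The binding rows give the dual system: 6·y_lathe time + 2·y_inspection = 26 and 1·y_lathe time + 1·y_inspection = 7.
Solving: y_lathe time = 3, y_inspection = 4.
Shadow price of inspection = 4.

4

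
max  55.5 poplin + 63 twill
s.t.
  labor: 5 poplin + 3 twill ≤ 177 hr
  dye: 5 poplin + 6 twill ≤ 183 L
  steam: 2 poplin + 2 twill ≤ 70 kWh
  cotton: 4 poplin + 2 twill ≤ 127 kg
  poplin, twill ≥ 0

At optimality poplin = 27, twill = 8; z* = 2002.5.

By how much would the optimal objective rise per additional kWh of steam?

At the optimum: labor uses 159 of 177 (slack = 18); dye uses 183 of 183 (binding); steam uses 70 of 70 (binding); cotton uses 124 of 127 (slack = 3).
Since labor, cotton are not tight, their duals are 0.
From A_Bᵀ y = c: 5·y_dye + 2·y_steam = 55.5; 6·y_dye + 2·y_steam = 63.
→ y_dye = 7.5 and y_steam = 9.
Shadow price of steam = 9.

9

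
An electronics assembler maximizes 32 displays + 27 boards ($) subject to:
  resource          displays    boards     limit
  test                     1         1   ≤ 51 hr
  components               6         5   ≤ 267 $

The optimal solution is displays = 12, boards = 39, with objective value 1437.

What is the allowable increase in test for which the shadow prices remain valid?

2.4

Binding constraints: test, components. The basis is B = [[1,1],[6,5]] with det -1.
Per unit increase in test, x* moves by d = (-5, 6).
The basis stays optimal until displays reaches 0; allowable increase = 2.4 hr.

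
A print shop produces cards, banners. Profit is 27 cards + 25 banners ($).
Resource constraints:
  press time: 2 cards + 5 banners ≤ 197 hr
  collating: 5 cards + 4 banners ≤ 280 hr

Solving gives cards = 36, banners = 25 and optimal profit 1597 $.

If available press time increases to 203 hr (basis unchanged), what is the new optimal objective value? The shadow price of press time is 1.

1603

Δb = 6, so new z* = 1597 + (1)·(6) = 1597 + 6 = 1603.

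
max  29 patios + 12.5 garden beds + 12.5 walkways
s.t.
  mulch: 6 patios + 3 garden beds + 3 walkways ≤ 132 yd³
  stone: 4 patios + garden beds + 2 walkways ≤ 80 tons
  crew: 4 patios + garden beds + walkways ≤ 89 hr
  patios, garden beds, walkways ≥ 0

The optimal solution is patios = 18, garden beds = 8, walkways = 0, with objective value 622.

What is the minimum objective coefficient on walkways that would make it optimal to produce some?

14.5

Check each constraint at x*: mulch 132/132 (tight); stone 80/80 (tight); crew 80/89 (slack 9).
Since crew is not tight, its dual is 0.
The binding rows give the dual system: 6·y_mulch + 4·y_stone = 29 and 3·y_mulch + 1·y_stone = 12.5.
Solving: y_mulch = 3.5, y_stone = 2.
walkways enters the basis when its profit ≥ yᵀa₃ = 3.5·3 + 2·2 = 14.5.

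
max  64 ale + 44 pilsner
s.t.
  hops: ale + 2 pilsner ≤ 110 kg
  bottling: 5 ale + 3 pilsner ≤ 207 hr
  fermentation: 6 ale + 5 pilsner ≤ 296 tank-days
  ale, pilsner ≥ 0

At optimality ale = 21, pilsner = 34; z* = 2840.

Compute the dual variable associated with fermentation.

Check each constraint at x*: hops 89/110 (slack 21); bottling 207/207 (tight); fermentation 296/296 (tight).
Since hops is not tight, its dual is 0.
From A_Bᵀ y = c: 5·y_bottling + 6·y_fermentation = 64; 3·y_bottling + 5·y_fermentation = 44.
→ y_bottling = 8 and y_fermentation = 4.
Shadow price of fermentation = 4.

4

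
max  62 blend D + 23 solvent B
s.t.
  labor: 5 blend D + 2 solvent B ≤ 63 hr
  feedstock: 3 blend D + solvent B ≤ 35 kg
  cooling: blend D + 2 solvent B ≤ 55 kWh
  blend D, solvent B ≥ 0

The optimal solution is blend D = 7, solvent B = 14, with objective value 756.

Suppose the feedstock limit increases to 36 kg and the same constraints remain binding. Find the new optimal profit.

765

At the optimum: labor uses 63 of 63 (binding); feedstock uses 35 of 35 (binding); cooling uses 35 of 55 (slack = 20).
Slack constraints have shadow price 0 (complementary slackness).
Dual feasibility on the basic columns requires 5·y_labor + 3·y_feedstock = 62, 2·y_labor + 1·y_feedstock = 23.
Solving: y_labor = 7, y_feedstock = 9.
Δz = y_feedstock·Δb = 9 × (1) = 9, so new z* = 756 + 9 = 765.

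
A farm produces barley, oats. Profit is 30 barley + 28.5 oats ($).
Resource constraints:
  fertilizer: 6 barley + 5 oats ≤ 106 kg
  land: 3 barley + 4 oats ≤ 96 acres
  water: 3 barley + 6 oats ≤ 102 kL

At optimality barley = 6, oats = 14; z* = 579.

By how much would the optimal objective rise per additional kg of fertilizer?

4.5

At the optimum: fertilizer uses 106 of 106 (binding); land uses 74 of 96 (slack = 22); water uses 102 of 102 (binding).
Since land is not tight, its dual is 0.
Dual feasibility on the basic columns requires 6·y_fertilizer + 3·y_water = 30, 5·y_fertilizer + 6·y_water = 28.5.
Solving: y_fertilizer = 4.5, y_water = 1.
Shadow price of fertilizer = 4.5.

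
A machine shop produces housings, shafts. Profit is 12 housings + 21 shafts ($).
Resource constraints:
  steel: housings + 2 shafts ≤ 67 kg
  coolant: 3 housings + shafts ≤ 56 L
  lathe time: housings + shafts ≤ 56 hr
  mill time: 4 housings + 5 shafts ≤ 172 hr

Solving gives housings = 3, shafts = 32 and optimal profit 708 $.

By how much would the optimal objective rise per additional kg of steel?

At the optimum: steel uses 67 of 67 (binding); coolant uses 41 of 56 (slack = 15); lathe time uses 35 of 56 (slack = 21); mill time uses 172 of 172 (binding).
By complementary slackness, y = 0 for the non-binding constraints.
The binding rows give the dual system: 1·y_steel + 4·y_mill time = 12 and 2·y_steel + 5·y_mill time = 21.
Solving: y_steel = 8, y_mill time = 1.
Shadow price of steel = 8.

8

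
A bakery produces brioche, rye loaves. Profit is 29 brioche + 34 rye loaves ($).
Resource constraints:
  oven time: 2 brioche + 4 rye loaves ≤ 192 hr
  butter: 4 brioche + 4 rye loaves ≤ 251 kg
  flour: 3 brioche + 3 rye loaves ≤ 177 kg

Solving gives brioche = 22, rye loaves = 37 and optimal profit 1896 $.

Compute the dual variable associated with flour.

8

Binding: oven time and flour. Non-binding: butter (15 unused).
Since butter is not tight, its dual is 0.
From A_Bᵀ y = c: 2·y_oven time + 3·y_flour = 29; 4·y_oven time + 3·y_flour = 34.
→ y_oven time = 2.5 and y_flour = 8.
Shadow price of flour = 8.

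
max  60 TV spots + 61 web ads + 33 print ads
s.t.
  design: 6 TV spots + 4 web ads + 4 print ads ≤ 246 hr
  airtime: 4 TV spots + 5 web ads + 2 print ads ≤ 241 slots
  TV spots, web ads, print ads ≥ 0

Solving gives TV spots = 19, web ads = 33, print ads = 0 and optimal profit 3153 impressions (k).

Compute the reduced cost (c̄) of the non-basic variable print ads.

Both design and airtime are binding at x*.
Dual feasibility on the basic columns requires 6·y_design + 4·y_airtime = 60, 4·y_design + 5·y_airtime = 61.
→ y_design = 4 and y_airtime = 9.
Reduced cost of print ads: c₃ − yᵀa₃ = 33 − (4·4 + 9·2) = 33 − 34 = -1.

-1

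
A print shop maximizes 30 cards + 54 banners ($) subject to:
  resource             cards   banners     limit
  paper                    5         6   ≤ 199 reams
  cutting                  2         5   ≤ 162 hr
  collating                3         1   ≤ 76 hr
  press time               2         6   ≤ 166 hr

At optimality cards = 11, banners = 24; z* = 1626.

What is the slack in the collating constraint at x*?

19

collating used = 3·11 + 1·24 = 57; slack = 76 − 57 = 19.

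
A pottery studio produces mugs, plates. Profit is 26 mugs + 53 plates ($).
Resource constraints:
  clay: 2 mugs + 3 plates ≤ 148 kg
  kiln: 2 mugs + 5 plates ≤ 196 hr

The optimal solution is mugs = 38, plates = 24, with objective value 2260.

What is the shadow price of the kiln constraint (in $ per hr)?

7

At the optimum: clay uses 148 of 148 (binding); kiln uses 196 of 196 (binding).
From A_Bᵀ y = c: 2·y_clay + 2·y_kiln = 26; 3·y_clay + 5·y_kiln = 53.
Solving: y_clay = 6, y_kiln = 7.
Shadow price of kiln = 7.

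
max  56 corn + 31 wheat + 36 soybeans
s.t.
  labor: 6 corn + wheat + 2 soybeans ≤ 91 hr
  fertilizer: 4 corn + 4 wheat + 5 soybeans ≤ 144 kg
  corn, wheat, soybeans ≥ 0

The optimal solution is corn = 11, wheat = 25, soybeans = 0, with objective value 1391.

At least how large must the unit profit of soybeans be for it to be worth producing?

42.5

Both labor and fertilizer are binding at x*.
The binding rows give the dual system: 6·y_labor + 4·y_fertilizer = 56 and 1·y_labor + 4·y_fertilizer = 31.
Solving: y_labor = 5, y_fertilizer = 6.5.
soybeans enters the basis when its profit ≥ yᵀa₃ = 5·2 + 6.5·5 = 42.5.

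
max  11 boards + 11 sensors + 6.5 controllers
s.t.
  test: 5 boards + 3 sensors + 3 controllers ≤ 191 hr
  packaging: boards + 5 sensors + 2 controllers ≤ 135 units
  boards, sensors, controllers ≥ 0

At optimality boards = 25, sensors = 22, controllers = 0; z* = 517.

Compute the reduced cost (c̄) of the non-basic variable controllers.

Both test and packaging are binding at x*.
The binding rows give the dual system: 5·y_test + 1·y_packaging = 11 and 3·y_test + 5·y_packaging = 11.
→ y_test = 2 and y_packaging = 1.
Reduced cost of controllers: c₃ − yᵀa₃ = 6.5 − (2·3 + 1·2) = 6.5 − 8 = -1.5.

-1.5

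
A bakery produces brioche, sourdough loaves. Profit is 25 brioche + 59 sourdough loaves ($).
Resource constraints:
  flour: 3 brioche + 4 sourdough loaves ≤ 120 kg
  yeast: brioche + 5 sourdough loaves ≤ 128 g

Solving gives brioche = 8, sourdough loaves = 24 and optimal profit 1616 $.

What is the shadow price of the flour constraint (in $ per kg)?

Both flour and yeast are binding at x*.
From A_Bᵀ y = c: 3·y_flour + 1·y_yeast = 25; 4·y_flour + 5·y_yeast = 59.
Solving: y_flour = 6, y_yeast = 7.
Shadow price of flour = 6.

6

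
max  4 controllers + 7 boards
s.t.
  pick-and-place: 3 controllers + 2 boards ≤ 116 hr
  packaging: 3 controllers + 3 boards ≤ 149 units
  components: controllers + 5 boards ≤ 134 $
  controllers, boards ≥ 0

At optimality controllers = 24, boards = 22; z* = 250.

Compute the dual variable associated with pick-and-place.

Check each constraint at x*: pick-and-place 116/116 (tight); packaging 138/149 (slack 11); components 134/134 (tight).
Slack constraints have shadow price 0 (complementary slackness).
The binding rows give the dual system: 3·y_pick-and-place + 1·y_components = 4 and 2·y_pick-and-place + 5·y_components = 7.
This yields shadow prices y_pick-and-place = 1, y_components = 1.
Shadow price of pick-and-place = 1.

1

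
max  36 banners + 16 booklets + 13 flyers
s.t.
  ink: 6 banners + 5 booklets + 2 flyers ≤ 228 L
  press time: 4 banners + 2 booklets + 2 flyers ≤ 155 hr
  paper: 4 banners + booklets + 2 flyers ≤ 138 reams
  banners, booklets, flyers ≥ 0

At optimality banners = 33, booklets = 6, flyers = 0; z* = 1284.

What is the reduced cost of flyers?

Check each constraint at x*: ink 228/228 (tight); press time 144/155 (slack 11); paper 138/138 (tight).
Slack constraints have shadow price 0 (complementary slackness).
From A_Bᵀ y = c: 6·y_ink + 4·y_paper = 36; 5·y_ink + 1·y_paper = 16.
This yields shadow prices y_ink = 2, y_paper = 6.
Reduced cost of flyers: c₃ − yᵀa₃ = 13 − (2·2 + 6·2) = 13 − 16 = -3.

-3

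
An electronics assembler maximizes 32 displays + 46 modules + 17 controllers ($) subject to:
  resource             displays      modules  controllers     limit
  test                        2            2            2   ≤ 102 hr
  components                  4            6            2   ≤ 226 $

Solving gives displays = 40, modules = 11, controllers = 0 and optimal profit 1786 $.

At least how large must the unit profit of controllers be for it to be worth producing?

At the optimum: test uses 102 of 102 (binding); components uses 226 of 226 (binding).
Dual feasibility on the basic columns requires 2·y_test + 4·y_components = 32, 2·y_test + 6·y_components = 46.
Solving: y_test = 2, y_components = 7.
controllers enters the basis when its profit ≥ yᵀa₃ = 2·2 + 7·2 = 18.

18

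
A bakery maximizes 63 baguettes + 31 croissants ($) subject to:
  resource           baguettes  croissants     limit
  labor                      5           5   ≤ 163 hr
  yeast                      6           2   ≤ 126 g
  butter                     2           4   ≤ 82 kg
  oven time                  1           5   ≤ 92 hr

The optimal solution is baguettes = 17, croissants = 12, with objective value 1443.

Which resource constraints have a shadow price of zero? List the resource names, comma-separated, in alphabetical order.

labor, oven time

labor: 145/163 (slack 18)
yeast: 126/126 (binding)
butter: 82/82 (binding)
oven time: 77/92 (slack 15)
By complementary slackness, a constraint with positive slack has shadow price 0 → labor, oven time.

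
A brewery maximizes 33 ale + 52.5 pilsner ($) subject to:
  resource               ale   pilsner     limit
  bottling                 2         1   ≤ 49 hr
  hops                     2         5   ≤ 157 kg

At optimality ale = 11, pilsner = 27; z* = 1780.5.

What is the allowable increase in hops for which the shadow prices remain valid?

88

Binding constraints: bottling, hops. The basis is B = [[2,1],[2,5]] with det 8.
Per unit increase in hops, x* moves by d = (-0.125, 0.25).
The basis stays optimal until ale reaches 0; allowable increase = 88 kg.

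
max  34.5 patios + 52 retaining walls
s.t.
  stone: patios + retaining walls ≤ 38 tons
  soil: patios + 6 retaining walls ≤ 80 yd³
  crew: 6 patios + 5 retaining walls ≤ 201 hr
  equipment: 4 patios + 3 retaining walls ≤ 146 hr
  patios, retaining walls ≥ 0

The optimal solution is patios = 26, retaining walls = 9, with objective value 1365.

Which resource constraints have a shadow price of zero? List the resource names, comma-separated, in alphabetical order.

equipment, stone

stone: 35/38 (slack 3)
soil: 80/80 (binding)
crew: 201/201 (binding)
equipment: 131/146 (slack 15)
By complementary slackness, a constraint with positive slack has shadow price 0 → equipment, stone.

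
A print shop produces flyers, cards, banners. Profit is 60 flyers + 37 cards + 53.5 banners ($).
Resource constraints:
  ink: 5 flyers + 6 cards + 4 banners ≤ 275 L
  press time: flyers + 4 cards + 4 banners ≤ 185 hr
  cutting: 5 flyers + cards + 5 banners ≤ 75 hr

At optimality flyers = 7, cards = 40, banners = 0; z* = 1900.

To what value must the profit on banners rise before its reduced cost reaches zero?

55

At the optimum: ink uses 275 of 275 (binding); press time uses 167 of 185 (slack = 18); cutting uses 75 of 75 (binding).
Slack constraints have shadow price 0 (complementary slackness).
Dual feasibility on the basic columns requires 5·y_ink + 5·y_cutting = 60, 6·y_ink + 1·y_cutting = 37.
This yields shadow prices y_ink = 5, y_cutting = 7.
banners enters the basis when its profit ≥ yᵀa₃ = 5·4 + 7·5 = 55.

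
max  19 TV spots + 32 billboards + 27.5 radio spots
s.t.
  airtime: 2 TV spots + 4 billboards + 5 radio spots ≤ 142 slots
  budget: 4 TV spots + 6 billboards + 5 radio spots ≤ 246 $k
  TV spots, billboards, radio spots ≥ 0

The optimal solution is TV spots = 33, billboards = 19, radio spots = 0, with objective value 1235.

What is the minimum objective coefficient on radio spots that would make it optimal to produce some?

32.5

Both airtime and budget are binding at x*.
Dual feasibility on the basic columns requires 2·y_airtime + 4·y_budget = 19, 4·y_airtime + 6·y_budget = 32.
Solving: y_airtime = 3.5, y_budget = 3.
radio spots enters the basis when its profit ≥ yᵀa₃ = 3.5·5 + 3·5 = 32.5.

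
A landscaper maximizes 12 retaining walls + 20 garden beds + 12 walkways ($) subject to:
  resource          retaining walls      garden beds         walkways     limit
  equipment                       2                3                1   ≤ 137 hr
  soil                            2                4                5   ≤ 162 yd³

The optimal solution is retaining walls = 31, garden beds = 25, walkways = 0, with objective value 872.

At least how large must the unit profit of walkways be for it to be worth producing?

Both equipment and soil are binding at x*.
The binding rows give the dual system: 2·y_equipment + 2·y_soil = 12 and 3·y_equipment + 4·y_soil = 20.
Solving: y_equipment = 4, y_soil = 2.
walkways enters the basis when its profit ≥ yᵀa₃ = 4·1 + 2·5 = 14.

14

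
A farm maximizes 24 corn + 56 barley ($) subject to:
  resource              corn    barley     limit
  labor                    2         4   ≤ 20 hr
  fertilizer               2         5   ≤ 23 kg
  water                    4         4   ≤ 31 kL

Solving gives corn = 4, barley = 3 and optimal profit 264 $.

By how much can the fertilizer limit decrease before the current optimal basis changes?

0.75

Binding constraints: labor, fertilizer. The basis is B = [[2,4],[2,5]] with det 2.
Per unit decrease in fertilizer, x* moves by d = (2, -1).
The basis stays optimal until water becomes binding; allowable decrease = 0.75 kg.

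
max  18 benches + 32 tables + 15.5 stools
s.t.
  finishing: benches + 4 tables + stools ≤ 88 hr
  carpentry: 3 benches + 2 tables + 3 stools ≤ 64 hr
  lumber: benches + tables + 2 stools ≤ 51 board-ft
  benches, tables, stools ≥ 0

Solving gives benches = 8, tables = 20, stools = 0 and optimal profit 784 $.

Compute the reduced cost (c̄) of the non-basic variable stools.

Binding: finishing and carpentry. Non-binding: lumber (23 unused).
By complementary slackness, y = 0 for the non-binding constraint.
The binding rows give the dual system: 1·y_finishing + 3·y_carpentry = 18 and 4·y_finishing + 2·y_carpentry = 32.
→ y_finishing = 6 and y_carpentry = 4.
Reduced cost of stools: c₃ − yᵀa₃ = 15.5 − (6·1 + 4·3) = 15.5 − 18 = -2.5.

-2.5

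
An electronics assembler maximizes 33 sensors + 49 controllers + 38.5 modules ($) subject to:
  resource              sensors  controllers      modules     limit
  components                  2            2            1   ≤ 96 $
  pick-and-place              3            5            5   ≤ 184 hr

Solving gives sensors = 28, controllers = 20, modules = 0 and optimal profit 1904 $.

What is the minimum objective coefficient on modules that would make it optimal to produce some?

44.5

Check each constraint at x*: components 96/96 (tight); pick-and-place 184/184 (tight).
The binding rows give the dual system: 2·y_components + 3·y_pick-and-place = 33 and 2·y_components + 5·y_pick-and-place = 49.
Solving: y_components = 4.5, y_pick-and-place = 8.
modules enters the basis when its profit ≥ yᵀa₃ = 4.5·1 + 8·5 = 44.5.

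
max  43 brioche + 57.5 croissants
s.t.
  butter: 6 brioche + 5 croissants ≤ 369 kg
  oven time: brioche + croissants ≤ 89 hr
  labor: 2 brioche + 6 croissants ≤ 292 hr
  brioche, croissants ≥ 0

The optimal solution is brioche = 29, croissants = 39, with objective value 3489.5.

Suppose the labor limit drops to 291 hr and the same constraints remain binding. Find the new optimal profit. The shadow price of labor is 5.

3484.5

Δb = -1, so new z* = 3489.5 + (5)·(-1) = 3489.5 − 5 = 3484.5.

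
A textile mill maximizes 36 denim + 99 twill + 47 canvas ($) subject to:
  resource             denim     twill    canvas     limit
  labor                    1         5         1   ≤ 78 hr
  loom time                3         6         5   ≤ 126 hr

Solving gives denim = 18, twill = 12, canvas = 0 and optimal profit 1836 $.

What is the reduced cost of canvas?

-7

Both labor and loom time are binding at x*.
From A_Bᵀ y = c: 1·y_labor + 3·y_loom time = 36; 5·y_labor + 6·y_loom time = 99.
This yields shadow prices y_labor = 9, y_loom time = 9.
Reduced cost of canvas: c₃ − yᵀa₃ = 47 − (9·1 + 9·5) = 47 − 54 = -7.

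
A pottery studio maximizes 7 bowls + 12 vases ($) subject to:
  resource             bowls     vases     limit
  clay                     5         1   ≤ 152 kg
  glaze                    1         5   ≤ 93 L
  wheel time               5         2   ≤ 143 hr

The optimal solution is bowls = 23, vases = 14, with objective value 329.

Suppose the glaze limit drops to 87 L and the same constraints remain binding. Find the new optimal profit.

Check each constraint at x*: clay 129/152 (slack 23); glaze 93/93 (tight); wheel time 143/143 (tight).
Slack constraints have shadow price 0 (complementary slackness).
The binding rows give the dual system: 1·y_glaze + 5·y_wheel time = 7 and 5·y_glaze + 2·y_wheel time = 12.
Solving: y_glaze = 2, y_wheel time = 1.
Δz = y_glaze·Δb = 2 × (-6) = -12, so new z* = 329 − 12 = 317.

317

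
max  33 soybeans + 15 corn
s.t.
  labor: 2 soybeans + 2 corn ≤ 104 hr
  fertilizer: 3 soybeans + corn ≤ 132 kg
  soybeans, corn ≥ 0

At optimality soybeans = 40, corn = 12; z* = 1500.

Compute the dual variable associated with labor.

3

Check each constraint at x*: labor 104/104 (tight); fertilizer 132/132 (tight).
Dual feasibility on the basic columns requires 2·y_labor + 3·y_fertilizer = 33, 2·y_labor + 1·y_fertilizer = 15.
This yields shadow prices y_labor = 3, y_fertilizer = 9.
Shadow price of labor = 3.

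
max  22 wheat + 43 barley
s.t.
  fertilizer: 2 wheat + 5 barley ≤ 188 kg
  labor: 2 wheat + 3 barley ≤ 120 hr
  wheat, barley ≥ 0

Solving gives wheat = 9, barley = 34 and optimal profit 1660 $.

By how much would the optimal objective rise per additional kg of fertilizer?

Check each constraint at x*: fertilizer 188/188 (tight); labor 120/120 (tight).
From A_Bᵀ y = c: 2·y_fertilizer + 2·y_labor = 22; 5·y_fertilizer + 3·y_labor = 43.
Solving: y_fertilizer = 5, y_labor = 6.
Shadow price of fertilizer = 5.

5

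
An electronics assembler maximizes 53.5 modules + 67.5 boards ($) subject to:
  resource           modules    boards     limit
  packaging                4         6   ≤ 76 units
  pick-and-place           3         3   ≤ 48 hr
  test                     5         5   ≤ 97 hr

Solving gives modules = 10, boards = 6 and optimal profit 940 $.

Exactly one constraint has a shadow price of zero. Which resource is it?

packaging: 76/76 (binding)
pick-and-place: 48/48 (binding)
test: 80/97 (slack 17)
By complementary slackness, a constraint with positive slack has shadow price 0 → test.

test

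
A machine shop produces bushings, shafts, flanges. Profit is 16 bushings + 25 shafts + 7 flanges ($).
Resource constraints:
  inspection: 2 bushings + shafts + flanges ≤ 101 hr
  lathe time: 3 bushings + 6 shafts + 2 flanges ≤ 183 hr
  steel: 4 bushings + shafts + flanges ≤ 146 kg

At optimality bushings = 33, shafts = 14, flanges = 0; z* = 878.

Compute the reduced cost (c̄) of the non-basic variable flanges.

-2

Binding: lathe time and steel. Non-binding: inspection (21 unused).
By complementary slackness, y = 0 for the non-binding constraint.
Dual feasibility on the basic columns requires 3·y_lathe time + 4·y_steel = 16, 6·y_lathe time + 1·y_steel = 25.
Solving: y_lathe time = 4, y_steel = 1.
Reduced cost of flanges: c₃ − yᵀa₃ = 7 − (4·2 + 1·1) = 7 − 9 = -2.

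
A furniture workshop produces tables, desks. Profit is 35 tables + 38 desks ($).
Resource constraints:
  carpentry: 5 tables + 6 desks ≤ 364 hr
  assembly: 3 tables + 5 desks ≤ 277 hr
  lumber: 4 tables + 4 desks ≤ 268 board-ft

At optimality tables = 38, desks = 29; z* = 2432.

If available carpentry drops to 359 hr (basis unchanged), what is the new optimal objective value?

At the optimum: carpentry uses 364 of 364 (binding); assembly uses 259 of 277 (slack = 18); lumber uses 268 of 268 (binding).
Slack constraints have shadow price 0 (complementary slackness).
Dual feasibility on the basic columns requires 5·y_carpentry + 4·y_lumber = 35, 6·y_carpentry + 4·y_lumber = 38.
This yields shadow prices y_carpentry = 3, y_lumber = 5.
Δz = y_carpentry·Δb = 3 × (-5) = -15, so new z* = 2432 − 15 = 2417.

2417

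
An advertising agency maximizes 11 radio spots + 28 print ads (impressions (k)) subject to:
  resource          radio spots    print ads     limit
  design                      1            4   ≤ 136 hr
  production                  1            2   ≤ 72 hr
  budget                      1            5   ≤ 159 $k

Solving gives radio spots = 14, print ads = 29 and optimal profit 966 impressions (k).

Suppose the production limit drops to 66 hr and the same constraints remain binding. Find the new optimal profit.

912

At the optimum: design uses 130 of 136 (slack = 6); production uses 72 of 72 (binding); budget uses 159 of 159 (binding).
Slack constraints have shadow price 0 (complementary slackness).
Dual feasibility on the basic columns requires 1·y_production + 1·y_budget = 11, 2·y_production + 5·y_budget = 28.
Solving: y_production = 9, y_budget = 2.
Δz = y_production·Δb = 9 × (-6) = -54, so new z* = 966 − 54 = 912.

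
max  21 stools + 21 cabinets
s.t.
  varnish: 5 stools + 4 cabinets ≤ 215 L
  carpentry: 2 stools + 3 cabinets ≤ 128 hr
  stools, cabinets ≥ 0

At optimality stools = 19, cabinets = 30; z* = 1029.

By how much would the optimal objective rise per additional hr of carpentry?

3

Check each constraint at x*: varnish 215/215 (tight); carpentry 128/128 (tight).
The binding rows give the dual system: 5·y_varnish + 2·y_carpentry = 21 and 4·y_varnish + 3·y_carpentry = 21.
This yields shadow prices y_varnish = 3, y_carpentry = 3.
Shadow price of carpentry = 3.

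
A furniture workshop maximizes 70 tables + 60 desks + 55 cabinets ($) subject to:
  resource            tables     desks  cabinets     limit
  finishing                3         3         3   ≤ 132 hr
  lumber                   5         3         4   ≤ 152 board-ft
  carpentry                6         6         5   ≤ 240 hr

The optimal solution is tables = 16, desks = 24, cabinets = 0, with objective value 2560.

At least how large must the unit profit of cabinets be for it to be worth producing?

At the optimum: finishing uses 120 of 132 (slack = 12); lumber uses 152 of 152 (binding); carpentry uses 240 of 240 (binding).
Slack constraints have shadow price 0 (complementary slackness).
Dual feasibility on the basic columns requires 5·y_lumber + 6·y_carpentry = 70, 3·y_lumber + 6·y_carpentry = 60.
Solving: y_lumber = 5, y_carpentry = 7.5.
cabinets enters the basis when its profit ≥ yᵀa₃ = 5·4 + 7.5·5 = 57.5.

57.5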